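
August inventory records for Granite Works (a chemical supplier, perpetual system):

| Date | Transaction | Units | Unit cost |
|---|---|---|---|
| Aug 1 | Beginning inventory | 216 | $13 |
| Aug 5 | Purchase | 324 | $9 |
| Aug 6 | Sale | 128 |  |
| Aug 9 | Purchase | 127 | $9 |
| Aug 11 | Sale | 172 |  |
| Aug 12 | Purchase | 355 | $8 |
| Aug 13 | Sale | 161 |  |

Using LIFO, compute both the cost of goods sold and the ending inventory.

COGS = $3,988; ending inventory = $5,719

Aug 6, 128 sold [LIFO — newest first]: 128 @ $9 = $1,152
Aug 11, 172 sold [LIFO — newest first]: 127 @ $9 + 45 @ $9 = $1,548
Aug 13, 161 sold [LIFO — newest first]: 161 @ $8 = $1,288
Total COGS = $1,152 + $1,548 + $1,288 = $3,988
Ending inventory: 216 @ $13 + 151 @ $9 + 194 @ $8 = $5,719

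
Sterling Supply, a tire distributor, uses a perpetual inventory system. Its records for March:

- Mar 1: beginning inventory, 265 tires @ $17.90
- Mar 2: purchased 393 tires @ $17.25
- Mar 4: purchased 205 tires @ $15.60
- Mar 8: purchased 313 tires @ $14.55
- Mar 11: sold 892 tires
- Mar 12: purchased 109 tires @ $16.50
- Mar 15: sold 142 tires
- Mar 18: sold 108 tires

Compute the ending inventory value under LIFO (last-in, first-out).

Ending inventory = $2,559.70

Mar 11, 892 sold [LIFO — newest first]: 313 @ $14.55 + 205 @ $15.60 + 374 @ $17.25 = $14,203.65
Mar 15, 142 sold [LIFO — newest first]: 109 @ $16.50 + 19 @ $17.25 + 14 @ $17.90 = $2,376.85
Mar 18, 108 sold [LIFO — newest first]: 108 @ $17.90 = $1,933.20
Total COGS = $14,203.65 + $2,376.85 + $1,933.20 = $18,513.70
Ending inventory: 143 @ $17.90 = $2,559.70
Check: goods available $21,073.40 = COGS $18,513.70 + ending $2,559.70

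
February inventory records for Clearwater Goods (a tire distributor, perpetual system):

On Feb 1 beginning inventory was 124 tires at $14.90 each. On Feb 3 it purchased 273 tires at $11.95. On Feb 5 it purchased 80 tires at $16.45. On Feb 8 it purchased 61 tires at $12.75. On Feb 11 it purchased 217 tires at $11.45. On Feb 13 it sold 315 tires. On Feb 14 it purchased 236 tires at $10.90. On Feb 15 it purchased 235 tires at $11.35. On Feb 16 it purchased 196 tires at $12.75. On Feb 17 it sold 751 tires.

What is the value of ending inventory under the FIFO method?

Feb 13, 315 sold [FIFO — oldest first]: 124 @ $14.90 + 191 @ $11.95 = $4,130.05
Feb 17, 751 sold [FIFO — oldest first]: 82 @ $11.95 + 80 @ $16.45 + 61 @ $12.75 + 217 @ $11.45 + 236 @ $10.90 + 75 @ $11.35 = $8,981.95
Total COGS = $4,130.05 + $8,981.95 = $13,112.00
Ending inventory: 160 @ $11.35 + 196 @ $12.75 = $4,315.00

Ending inventory = $4,315.00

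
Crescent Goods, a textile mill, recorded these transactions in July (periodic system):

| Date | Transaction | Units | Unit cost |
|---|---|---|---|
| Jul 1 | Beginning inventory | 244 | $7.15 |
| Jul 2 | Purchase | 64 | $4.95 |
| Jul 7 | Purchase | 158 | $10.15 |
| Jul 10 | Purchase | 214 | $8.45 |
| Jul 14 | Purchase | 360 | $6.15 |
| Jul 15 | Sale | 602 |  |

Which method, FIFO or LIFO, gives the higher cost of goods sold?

FIFO COGS: 244 @ $7.15 + 64 @ $4.95 + 158 @ $10.15 + 136 @ $8.45 = $4,814.30
LIFO COGS: 360 @ $6.15 + 214 @ $8.45 + 28 @ $10.15 = $4,306.50

FIFO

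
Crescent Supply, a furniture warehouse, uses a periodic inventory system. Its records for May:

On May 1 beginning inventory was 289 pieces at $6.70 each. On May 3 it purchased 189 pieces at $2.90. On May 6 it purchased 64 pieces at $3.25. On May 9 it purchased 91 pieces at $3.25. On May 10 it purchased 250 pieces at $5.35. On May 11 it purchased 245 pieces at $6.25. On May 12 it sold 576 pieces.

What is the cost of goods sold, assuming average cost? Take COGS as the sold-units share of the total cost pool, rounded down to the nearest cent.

COGS = $2,990.75

May 12, sell 576: 576/1128 × $5,856.90 → $2,990.75
Ending inventory (cost pool remaining) = $2,866.15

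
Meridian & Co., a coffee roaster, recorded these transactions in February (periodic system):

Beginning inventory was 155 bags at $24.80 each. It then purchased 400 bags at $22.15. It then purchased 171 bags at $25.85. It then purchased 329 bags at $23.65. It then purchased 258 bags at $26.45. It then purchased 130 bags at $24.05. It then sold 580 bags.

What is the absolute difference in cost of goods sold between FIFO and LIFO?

$1,141.15

FIFO COGS: 155 @ $24.80 + 400 @ $22.15 + 25 @ $25.85 = $13,350.25
LIFO COGS: 130 @ $24.05 + 258 @ $26.45 + 192 @ $23.65 = $14,491.40
Difference = |$13,350.25 − $14,491.40| = $1,141.15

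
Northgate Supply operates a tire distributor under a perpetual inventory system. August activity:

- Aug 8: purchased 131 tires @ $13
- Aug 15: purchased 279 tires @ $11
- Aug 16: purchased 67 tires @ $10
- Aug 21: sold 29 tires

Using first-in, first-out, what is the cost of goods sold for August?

Aug 21, 29 sold [FIFO — oldest first]: 29 @ $13 = $377
Ending inventory: 102 @ $13 + 279 @ $11 + 67 @ $10 = $5,065
Check: goods available $5,442 = COGS $377 + ending $5,065

COGS = $377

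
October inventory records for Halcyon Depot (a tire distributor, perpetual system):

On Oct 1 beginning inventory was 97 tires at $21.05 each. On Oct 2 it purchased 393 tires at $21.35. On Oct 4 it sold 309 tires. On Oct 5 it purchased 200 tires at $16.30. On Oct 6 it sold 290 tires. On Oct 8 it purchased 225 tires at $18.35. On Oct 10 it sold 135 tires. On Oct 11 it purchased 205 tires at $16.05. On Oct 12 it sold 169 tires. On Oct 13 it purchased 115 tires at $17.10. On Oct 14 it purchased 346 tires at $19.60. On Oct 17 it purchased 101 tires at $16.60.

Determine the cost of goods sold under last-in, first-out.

COGS = $16,966.55

Oct 4, 309 sold [LIFO — newest first]: 309 @ $21.35 = $6,597.15
Oct 6, 290 sold [LIFO — newest first]: 200 @ $16.30 + 84 @ $21.35 + 6 @ $21.05 = $5,179.70
Oct 10, 135 sold [LIFO — newest first]: 135 @ $18.35 = $2,477.25
Oct 12, 169 sold [LIFO — newest first]: 169 @ $16.05 = $2,712.45
Total COGS = $6,597.15 + $5,179.70 + $2,477.25 + $2,712.45 = $16,966.55
Ending inventory: 91 @ $21.05 + 90 @ $18.35 + 36 @ $16.05 + 115 @ $17.10 + 346 @ $19.60 + 101 @ $16.60 = $14,569.55
Check: goods available $31,536.10 = COGS $16,966.55 + ending $14,569.55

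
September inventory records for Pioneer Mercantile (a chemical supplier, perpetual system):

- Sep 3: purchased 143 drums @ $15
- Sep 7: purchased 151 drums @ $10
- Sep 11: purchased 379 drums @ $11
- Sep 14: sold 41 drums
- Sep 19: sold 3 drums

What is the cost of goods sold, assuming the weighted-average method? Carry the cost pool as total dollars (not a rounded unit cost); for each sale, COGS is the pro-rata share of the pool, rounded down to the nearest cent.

COGS = $511.51

After Sep 3: 143 on hand, pool $2,145.00 (≈ $15.0000 each)
After Sep 7: 294 on hand, pool $3,655.00 (≈ $12.4320 each)
After Sep 11: 673 on hand, pool $7,824.00 (≈ $11.6256 each)
Sep 14, sell 41: 41/673 × $7,824.00 → $476.64
Sep 19, sell 3: 3/632 × $7,347.36 → $34.87
Total COGS = $476.64 + $34.87 = $511.51
Ending inventory (cost pool remaining) = $7,312.49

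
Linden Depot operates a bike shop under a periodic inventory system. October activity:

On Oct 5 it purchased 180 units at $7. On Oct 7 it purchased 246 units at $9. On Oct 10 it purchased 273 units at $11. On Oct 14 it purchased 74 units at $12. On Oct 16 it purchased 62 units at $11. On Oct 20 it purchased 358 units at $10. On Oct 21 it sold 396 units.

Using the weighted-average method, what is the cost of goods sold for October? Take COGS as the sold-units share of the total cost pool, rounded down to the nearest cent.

COGS = $3,859.42

Oct 21, sell 396: 396/1193 × $11,627.00 → $3,859.42
Ending inventory (cost pool remaining) = $7,767.58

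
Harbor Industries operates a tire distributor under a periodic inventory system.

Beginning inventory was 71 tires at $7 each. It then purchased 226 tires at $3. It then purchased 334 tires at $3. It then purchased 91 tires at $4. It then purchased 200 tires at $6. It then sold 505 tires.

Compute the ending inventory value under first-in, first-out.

Ending inventory = $1,942

Sale 1 (505) [FIFO — oldest first]: 71 @ $7 + 226 @ $3 + 208 @ $3 = $1,799
Ending inventory: 126 @ $3 + 91 @ $4 + 200 @ $6 = $1,942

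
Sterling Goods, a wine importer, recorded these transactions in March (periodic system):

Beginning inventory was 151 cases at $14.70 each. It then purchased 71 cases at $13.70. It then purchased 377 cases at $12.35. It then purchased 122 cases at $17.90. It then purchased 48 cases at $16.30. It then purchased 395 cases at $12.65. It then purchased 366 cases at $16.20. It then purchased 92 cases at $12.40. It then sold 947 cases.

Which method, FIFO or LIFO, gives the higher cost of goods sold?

LIFO

FIFO COGS: 151 @ $14.70 + 71 @ $13.70 + 377 @ $12.35 + 122 @ $17.90 + 48 @ $16.30 + 178 @ $12.65 = $13,066.25
LIFO COGS: 92 @ $12.40 + 366 @ $16.20 + 395 @ $12.65 + 48 @ $16.30 + 46 @ $17.90 = $13,672.55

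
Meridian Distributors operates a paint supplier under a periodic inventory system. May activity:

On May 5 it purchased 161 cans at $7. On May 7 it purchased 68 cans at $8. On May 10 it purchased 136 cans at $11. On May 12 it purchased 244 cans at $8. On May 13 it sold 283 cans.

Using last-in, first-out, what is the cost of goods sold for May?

May 13, 283 sold [LIFO — newest first]: 244 @ $8 + 39 @ $11 = $2,381
Ending inventory: 161 @ $7 + 68 @ $8 + 97 @ $11 = $2,738
Check: goods available $5,119 = COGS $2,381 + ending $2,738

COGS = $2,381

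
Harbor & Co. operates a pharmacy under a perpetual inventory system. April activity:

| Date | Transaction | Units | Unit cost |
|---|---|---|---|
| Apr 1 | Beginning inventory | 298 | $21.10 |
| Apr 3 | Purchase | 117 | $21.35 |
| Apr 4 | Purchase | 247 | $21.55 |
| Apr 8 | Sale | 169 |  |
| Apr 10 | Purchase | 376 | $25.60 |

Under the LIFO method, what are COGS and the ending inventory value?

COGS = $3,641.95; ending inventory = $20,092.25

Apr 8, 169 sold [LIFO — newest first]: 169 @ $21.55 = $3,641.95
Ending inventory: 298 @ $21.10 + 117 @ $21.35 + 78 @ $21.55 + 376 @ $25.60 = $20,092.25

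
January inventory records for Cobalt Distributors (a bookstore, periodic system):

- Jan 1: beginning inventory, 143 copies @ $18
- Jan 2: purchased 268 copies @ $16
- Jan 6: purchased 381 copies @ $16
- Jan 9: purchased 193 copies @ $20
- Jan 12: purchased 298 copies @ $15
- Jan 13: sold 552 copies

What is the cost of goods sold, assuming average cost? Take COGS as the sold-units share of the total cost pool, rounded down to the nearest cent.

COGS = $9,158.98

Jan 13, sell 552: 552/1283 × $21,288.00 → $9,158.98
Ending inventory (cost pool remaining) = $12,129.02
Check: goods available $21,288.00 = COGS $9,158.98 + ending $12,129.02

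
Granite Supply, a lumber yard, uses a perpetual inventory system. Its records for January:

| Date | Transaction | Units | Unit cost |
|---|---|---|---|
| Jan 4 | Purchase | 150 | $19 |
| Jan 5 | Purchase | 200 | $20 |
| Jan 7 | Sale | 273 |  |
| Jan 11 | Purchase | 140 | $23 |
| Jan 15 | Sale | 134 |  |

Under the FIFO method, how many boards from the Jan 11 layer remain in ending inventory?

83

Jan 7, 273 sold [FIFO — oldest first]: 150 @ $19 + 123 @ $20 = $5,310
Jan 15, 134 sold [FIFO — oldest first]: 77 @ $20 + 57 @ $23 = $2,851
Total COGS = $5,310 + $2,851 = $8,161
Ending inventory: 83 @ $23 = $1,909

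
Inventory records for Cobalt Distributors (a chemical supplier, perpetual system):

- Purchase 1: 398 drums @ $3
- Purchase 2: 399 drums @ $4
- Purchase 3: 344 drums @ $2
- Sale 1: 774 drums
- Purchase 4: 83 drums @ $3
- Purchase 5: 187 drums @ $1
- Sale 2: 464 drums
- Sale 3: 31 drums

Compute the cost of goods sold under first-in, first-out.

COGS = $3,772

Sale 1 (774) [FIFO — oldest first]: 398 @ $3 + 376 @ $4 = $2,698
Sale 2 (464) [FIFO — oldest first]: 23 @ $4 + 344 @ $2 + 83 @ $3 + 14 @ $1 = $1,043
Sale 3 (31) [FIFO — oldest first]: 31 @ $1 = $31
Total COGS = $2,698 + $1,043 + $31 = $3,772
Ending inventory: 142 @ $1 = $142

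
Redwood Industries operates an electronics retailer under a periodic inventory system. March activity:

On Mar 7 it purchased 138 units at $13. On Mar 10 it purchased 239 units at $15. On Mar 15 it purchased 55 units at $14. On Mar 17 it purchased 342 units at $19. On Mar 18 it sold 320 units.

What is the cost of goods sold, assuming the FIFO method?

Mar 18, 320 sold [FIFO — oldest first]: 138 @ $13 + 182 @ $15 = $4,524
Ending inventory: 57 @ $15 + 55 @ $14 + 342 @ $19 = $8,123
Check: goods available $12,647 = COGS $4,524 + ending $8,123

COGS = $4,524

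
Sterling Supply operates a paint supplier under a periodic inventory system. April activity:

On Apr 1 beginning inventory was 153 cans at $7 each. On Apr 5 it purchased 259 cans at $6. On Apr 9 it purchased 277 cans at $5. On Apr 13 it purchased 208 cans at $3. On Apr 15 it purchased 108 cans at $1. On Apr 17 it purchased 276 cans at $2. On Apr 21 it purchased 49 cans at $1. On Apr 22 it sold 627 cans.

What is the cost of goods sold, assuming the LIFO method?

COGS = $1,291

Apr 22, 627 sold [LIFO — newest first]: 49 @ $1 + 276 @ $2 + 108 @ $1 + 194 @ $3 = $1,291
Ending inventory: 153 @ $7 + 259 @ $6 + 277 @ $5 + 14 @ $3 = $4,052
Check: goods available $5,343 = COGS $1,291 + ending $4,052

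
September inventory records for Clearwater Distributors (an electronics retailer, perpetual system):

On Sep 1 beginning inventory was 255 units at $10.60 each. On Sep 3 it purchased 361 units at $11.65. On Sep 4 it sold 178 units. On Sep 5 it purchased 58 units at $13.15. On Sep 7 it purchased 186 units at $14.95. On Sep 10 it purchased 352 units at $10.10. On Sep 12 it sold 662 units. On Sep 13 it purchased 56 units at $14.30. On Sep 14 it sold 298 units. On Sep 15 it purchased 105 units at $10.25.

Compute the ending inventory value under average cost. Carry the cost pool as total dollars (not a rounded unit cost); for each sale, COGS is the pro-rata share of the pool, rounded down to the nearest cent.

After Sep 1: 255 on hand, pool $2,703.00 (≈ $10.6000 each)
After Sep 3: 616 on hand, pool $6,908.65 (≈ $11.2153 each)
Sep 4, sell 178: 178/616 × $6,908.65 → $1,996.33
After Sep 5: 496 on hand, pool $5,675.02 (≈ $11.4416 each)
After Sep 7: 682 on hand, pool $8,455.72 (≈ $12.3984 each)
After Sep 10: 1034 on hand, pool $12,010.92 (≈ $11.6160 each)
Sep 12, sell 662: 662/1034 × $12,010.92 → $7,689.77
After Sep 13: 428 on hand, pool $5,121.95 (≈ $11.9672 each)
Sep 14, sell 298: 298/428 × $5,121.95 → $3,566.21
After Sep 15: 235 on hand, pool $2,631.99 (≈ $11.2000 each)
Total COGS = $1,996.33 + $7,689.77 + $3,566.21 = $13,252.31
Ending inventory (cost pool remaining) = $2,631.99

Ending inventory = $2,631.99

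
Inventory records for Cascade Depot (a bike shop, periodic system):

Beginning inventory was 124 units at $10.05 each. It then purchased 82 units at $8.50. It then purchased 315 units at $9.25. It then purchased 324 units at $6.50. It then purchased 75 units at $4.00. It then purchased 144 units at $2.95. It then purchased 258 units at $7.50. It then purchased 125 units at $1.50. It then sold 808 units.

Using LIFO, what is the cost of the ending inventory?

Ending inventory = $5,623.95

Sale 1 (808) [LIFO — newest first]: 125 @ $1.50 + 258 @ $7.50 + 144 @ $2.95 + 75 @ $4.00 + 206 @ $6.50 = $4,186.30
Ending inventory: 124 @ $10.05 + 82 @ $8.50 + 315 @ $9.25 + 118 @ $6.50 = $5,623.95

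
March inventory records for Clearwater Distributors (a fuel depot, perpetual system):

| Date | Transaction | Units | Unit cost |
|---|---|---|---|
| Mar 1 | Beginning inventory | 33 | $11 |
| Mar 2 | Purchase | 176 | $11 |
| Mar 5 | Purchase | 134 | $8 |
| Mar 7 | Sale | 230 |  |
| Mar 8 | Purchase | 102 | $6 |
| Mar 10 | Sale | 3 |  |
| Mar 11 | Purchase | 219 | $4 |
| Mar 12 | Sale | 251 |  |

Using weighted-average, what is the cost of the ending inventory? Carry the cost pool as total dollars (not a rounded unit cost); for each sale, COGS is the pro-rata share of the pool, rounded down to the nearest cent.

After Mar 1: 33 on hand, pool $363.00 (≈ $11.0000 each)
After Mar 2: 209 on hand, pool $2,299.00 (≈ $11.0000 each)
After Mar 5: 343 on hand, pool $3,371.00 (≈ $9.8280 each)
Mar 7, sell 230: 230/343 × $3,371.00 → $2,260.43
After Mar 8: 215 on hand, pool $1,722.57 (≈ $8.0120 each)
Mar 10, sell 3: 3/215 × $1,722.57 → $24.03
After Mar 11: 431 on hand, pool $2,574.54 (≈ $5.9734 each)
Mar 12, sell 251: 251/431 × $2,574.54 → $1,499.32
Total COGS = $2,260.43 + $24.03 + $1,499.32 = $3,783.78
Ending inventory (cost pool remaining) = $1,075.22
Check: goods available $4,859.00 = COGS $3,783.78 + ending $1,075.22

Ending inventory = $1,075.22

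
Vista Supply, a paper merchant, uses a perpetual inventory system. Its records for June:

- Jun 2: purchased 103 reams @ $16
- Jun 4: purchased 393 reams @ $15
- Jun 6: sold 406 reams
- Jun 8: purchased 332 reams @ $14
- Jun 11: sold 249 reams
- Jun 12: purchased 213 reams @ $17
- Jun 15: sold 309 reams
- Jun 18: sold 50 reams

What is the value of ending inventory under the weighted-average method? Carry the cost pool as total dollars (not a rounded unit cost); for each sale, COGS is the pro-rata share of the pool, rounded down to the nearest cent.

Ending inventory = $425.82

After Jun 2: 103 on hand, pool $1,648.00 (≈ $16.0000 each)
After Jun 4: 496 on hand, pool $7,543.00 (≈ $15.2077 each)
Jun 6, sell 406: 406/496 × $7,543.00 → $6,174.31
After Jun 8: 422 on hand, pool $6,016.69 (≈ $14.2576 each)
Jun 11, sell 249: 249/422 × $6,016.69 → $3,550.13
After Jun 12: 386 on hand, pool $6,087.56 (≈ $15.7709 each)
Jun 15, sell 309: 309/386 × $6,087.56 → $4,873.20
Jun 18, sell 50: 50/77 × $1,214.36 → $788.54
Total COGS = $6,174.31 + $3,550.13 + $4,873.20 + $788.54 = $15,386.18
Ending inventory (cost pool remaining) = $425.82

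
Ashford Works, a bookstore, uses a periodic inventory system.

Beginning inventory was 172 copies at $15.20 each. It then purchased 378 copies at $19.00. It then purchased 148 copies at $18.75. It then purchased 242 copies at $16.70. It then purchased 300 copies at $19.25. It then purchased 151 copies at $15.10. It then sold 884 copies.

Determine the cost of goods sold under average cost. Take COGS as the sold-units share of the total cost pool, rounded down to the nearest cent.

Sale 1, sell 884: 884/1391 × $24,667.90 → $15,676.79
Ending inventory (cost pool remaining) = $8,991.11
Check: goods available $24,667.90 = COGS $15,676.79 + ending $8,991.11

COGS = $15,676.79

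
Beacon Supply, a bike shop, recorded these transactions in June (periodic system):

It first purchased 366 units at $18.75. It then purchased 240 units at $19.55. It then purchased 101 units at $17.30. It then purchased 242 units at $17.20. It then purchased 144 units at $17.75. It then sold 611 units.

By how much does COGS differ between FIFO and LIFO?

$751.10

FIFO COGS: 366 @ $18.75 + 240 @ $19.55 + 5 @ $17.30 = $11,641.00
LIFO COGS: 144 @ $17.75 + 242 @ $17.20 + 101 @ $17.30 + 124 @ $19.55 = $10,889.90
Difference = |$11,641.00 − $10,889.90| = $751.10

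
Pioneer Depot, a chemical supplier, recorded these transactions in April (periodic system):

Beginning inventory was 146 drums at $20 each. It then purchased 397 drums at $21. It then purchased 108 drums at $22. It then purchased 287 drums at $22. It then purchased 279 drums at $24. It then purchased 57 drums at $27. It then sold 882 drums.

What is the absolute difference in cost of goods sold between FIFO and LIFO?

FIFO COGS: 146 @ $20 + 397 @ $21 + 108 @ $22 + 231 @ $22 = $18,715
LIFO COGS: 57 @ $27 + 279 @ $24 + 287 @ $22 + 108 @ $22 + 151 @ $21 = $20,096
Difference = |$18,715 − $20,096| = $1,381

$1,381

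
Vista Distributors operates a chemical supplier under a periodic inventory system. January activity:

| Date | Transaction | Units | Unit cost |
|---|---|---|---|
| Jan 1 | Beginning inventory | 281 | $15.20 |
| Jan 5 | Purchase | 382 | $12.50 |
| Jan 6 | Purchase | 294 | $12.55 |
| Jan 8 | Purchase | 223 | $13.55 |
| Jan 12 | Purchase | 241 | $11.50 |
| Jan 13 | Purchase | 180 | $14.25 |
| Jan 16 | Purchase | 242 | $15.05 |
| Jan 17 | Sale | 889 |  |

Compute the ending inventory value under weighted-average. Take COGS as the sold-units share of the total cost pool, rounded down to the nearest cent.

Jan 17, sell 889: 889/1843 × $24,736.15 → $11,931.87
Ending inventory (cost pool remaining) = $12,804.28

Ending inventory = $12,804.28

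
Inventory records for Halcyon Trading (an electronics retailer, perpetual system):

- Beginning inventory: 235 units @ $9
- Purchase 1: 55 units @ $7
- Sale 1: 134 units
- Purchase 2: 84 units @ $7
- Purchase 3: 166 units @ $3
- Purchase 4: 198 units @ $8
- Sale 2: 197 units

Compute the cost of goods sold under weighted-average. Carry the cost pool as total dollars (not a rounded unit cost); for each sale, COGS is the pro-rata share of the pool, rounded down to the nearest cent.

After Beginning: 235 on hand, pool $2,115.00 (≈ $9.0000 each)
After Purchase 1: 290 on hand, pool $2,500.00 (≈ $8.6207 each)
Sale 1, sell 134: 134/290 × $2,500.00 → $1,155.17
After Purchase 2: 240 on hand, pool $1,932.83 (≈ $8.0535 each)
After Purchase 3: 406 on hand, pool $2,430.83 (≈ $5.9873 each)
After Purchase 4: 604 on hand, pool $4,014.83 (≈ $6.6471 each)
Sale 2, sell 197: 197/604 × $4,014.83 → $1,309.47
Total COGS = $1,155.17 + $1,309.47 = $2,464.64
Ending inventory (cost pool remaining) = $2,705.36
Check: goods available $5,170.00 = COGS $2,464.64 + ending $2,705.36

COGS = $2,464.64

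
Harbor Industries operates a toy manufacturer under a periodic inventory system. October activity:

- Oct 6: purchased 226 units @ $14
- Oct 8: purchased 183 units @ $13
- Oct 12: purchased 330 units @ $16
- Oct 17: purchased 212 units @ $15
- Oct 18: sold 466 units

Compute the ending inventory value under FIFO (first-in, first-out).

Oct 18, 466 sold [FIFO — oldest first]: 226 @ $14 + 183 @ $13 + 57 @ $16 = $6,455
Ending inventory: 273 @ $16 + 212 @ $15 = $7,548

Ending inventory = $7,548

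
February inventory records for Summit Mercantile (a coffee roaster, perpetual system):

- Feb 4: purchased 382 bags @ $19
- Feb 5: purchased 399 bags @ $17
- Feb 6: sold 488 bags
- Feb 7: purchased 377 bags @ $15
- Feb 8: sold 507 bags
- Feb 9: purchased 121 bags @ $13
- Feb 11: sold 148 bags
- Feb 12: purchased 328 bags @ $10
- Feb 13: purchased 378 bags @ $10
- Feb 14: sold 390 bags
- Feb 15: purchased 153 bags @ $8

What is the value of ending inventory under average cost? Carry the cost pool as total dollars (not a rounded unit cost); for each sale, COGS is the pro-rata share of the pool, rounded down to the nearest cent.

After Feb 4: 382 on hand, pool $7,258.00 (≈ $19.0000 each)
After Feb 5: 781 on hand, pool $14,041.00 (≈ $17.9782 each)
Feb 6, sell 488: 488/781 × $14,041.00 → $8,773.37
After Feb 7: 670 on hand, pool $10,922.63 (≈ $16.3024 each)
Feb 8, sell 507: 507/670 × $10,922.63 → $8,265.33
After Feb 9: 284 on hand, pool $4,230.30 (≈ $14.8954 each)
Feb 11, sell 148: 148/284 × $4,230.30 → $2,204.52
After Feb 12: 464 on hand, pool $5,305.78 (≈ $11.4349 each)
After Feb 13: 842 on hand, pool $9,085.78 (≈ $10.7907 each)
Feb 14, sell 390: 390/842 × $9,085.78 → $4,208.37
After Feb 15: 605 on hand, pool $6,101.41 (≈ $10.0850 each)
Total COGS = $8,773.37 + $8,265.33 + $2,204.52 + $4,208.37 = $23,451.59
Ending inventory (cost pool remaining) = $6,101.41
Check: goods available $29,553.00 = COGS $23,451.59 + ending $6,101.41

Ending inventory = $6,101.41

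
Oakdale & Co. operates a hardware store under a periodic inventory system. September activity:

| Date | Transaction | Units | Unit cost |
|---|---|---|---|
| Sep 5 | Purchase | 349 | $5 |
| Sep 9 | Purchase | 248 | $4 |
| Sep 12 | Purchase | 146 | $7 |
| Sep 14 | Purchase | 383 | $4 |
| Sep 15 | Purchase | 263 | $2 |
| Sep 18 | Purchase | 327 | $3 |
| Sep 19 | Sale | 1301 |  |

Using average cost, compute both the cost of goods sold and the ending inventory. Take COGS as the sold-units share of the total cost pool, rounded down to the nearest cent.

COGS = $5,153.96; ending inventory = $1,644.04

Sep 19, sell 1301: 1301/1716 × $6,798.00 → $5,153.96
Ending inventory (cost pool remaining) = $1,644.04
Check: goods available $6,798.00 = COGS $5,153.96 + ending $1,644.04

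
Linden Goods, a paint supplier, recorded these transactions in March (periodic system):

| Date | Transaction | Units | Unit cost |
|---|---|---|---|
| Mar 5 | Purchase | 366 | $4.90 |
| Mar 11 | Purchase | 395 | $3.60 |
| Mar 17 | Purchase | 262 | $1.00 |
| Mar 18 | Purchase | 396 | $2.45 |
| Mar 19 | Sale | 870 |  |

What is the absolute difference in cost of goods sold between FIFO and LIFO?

FIFO COGS: 366 @ $4.90 + 395 @ $3.60 + 109 @ $1.00 = $3,324.40
LIFO COGS: 396 @ $2.45 + 262 @ $1.00 + 212 @ $3.60 = $1,995.40
Difference = |$3,324.40 − $1,995.40| = $1,329.00

$1,329.00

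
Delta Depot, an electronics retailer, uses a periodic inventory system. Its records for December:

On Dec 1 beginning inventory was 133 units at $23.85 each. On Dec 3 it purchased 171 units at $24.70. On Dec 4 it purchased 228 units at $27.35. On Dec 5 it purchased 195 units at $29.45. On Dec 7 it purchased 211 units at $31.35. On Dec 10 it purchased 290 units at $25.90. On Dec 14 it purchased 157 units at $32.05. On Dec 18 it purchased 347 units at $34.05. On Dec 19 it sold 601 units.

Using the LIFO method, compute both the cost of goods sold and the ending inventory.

Dec 19, 601 sold [LIFO — newest first]: 347 @ $34.05 + 157 @ $32.05 + 97 @ $25.90 = $19,359.50
Ending inventory: 133 @ $23.85 + 171 @ $24.70 + 228 @ $27.35 + 195 @ $29.45 + 211 @ $31.35 + 193 @ $25.90 = $30,987.85

COGS = $19,359.50; ending inventory = $30,987.85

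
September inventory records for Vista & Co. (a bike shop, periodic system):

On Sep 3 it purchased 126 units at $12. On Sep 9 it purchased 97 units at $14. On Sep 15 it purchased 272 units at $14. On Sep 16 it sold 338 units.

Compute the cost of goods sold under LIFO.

Sep 16, 338 sold [LIFO — newest first]: 272 @ $14 + 66 @ $14 = $4,732
Ending inventory: 126 @ $12 + 31 @ $14 = $1,946

COGS = $4,732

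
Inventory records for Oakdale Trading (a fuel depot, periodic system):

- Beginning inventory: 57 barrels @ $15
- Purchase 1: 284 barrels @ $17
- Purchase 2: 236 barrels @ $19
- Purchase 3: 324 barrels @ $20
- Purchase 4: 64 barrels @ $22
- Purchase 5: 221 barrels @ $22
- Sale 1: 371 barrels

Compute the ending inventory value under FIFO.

Ending inventory = $16,664

Sale 1 (371) [FIFO — oldest first]: 57 @ $15 + 284 @ $17 + 30 @ $19 = $6,253
Ending inventory: 206 @ $19 + 324 @ $20 + 64 @ $22 + 221 @ $22 = $16,664
Check: goods available $22,917 = COGS $6,253 + ending $16,664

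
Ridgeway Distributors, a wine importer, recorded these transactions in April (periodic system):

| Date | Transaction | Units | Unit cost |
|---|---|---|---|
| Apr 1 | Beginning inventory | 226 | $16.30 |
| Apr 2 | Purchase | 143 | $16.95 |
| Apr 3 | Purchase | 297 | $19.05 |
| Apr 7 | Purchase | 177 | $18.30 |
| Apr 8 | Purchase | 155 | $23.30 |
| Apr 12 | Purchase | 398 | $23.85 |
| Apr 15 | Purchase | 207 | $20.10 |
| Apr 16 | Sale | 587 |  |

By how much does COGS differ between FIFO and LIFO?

FIFO COGS: 226 @ $16.30 + 143 @ $16.95 + 218 @ $19.05 = $10,260.55
LIFO COGS: 207 @ $20.10 + 380 @ $23.85 = $13,223.70
Difference = |$10,260.55 − $13,223.70| = $2,963.15

$2,963.15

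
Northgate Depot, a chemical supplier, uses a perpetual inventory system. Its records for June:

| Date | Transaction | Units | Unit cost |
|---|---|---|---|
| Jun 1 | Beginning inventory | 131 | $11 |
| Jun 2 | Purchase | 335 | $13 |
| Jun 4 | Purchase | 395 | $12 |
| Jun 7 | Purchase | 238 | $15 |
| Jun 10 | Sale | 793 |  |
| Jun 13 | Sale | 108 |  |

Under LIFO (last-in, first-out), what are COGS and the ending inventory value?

COGS = $11,794; ending inventory = $2,312

Jun 10, 793 sold [LIFO — newest first]: 238 @ $15 + 395 @ $12 + 160 @ $13 = $10,390
Jun 13, 108 sold [LIFO — newest first]: 108 @ $13 = $1,404
Total COGS = $10,390 + $1,404 = $11,794
Ending inventory: 131 @ $11 + 67 @ $13 = $2,312
Check: goods available $14,106 = COGS $11,794 + ending $2,312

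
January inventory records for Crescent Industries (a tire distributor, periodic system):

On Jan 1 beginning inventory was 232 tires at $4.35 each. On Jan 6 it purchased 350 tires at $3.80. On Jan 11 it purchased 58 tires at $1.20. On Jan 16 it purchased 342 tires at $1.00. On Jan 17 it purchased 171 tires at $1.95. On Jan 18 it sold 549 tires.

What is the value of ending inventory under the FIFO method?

Ending inventory = $870.45

Jan 18, 549 sold [FIFO — oldest first]: 232 @ $4.35 + 317 @ $3.80 = $2,213.80
Ending inventory: 33 @ $3.80 + 58 @ $1.20 + 342 @ $1.00 + 171 @ $1.95 = $870.45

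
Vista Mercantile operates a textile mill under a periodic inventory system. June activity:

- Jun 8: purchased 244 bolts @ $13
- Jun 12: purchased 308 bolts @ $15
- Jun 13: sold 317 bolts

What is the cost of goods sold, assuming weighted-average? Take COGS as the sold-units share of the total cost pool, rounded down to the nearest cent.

Jun 13, sell 317: 317/552 × $7,792.00 → $4,474.75
Ending inventory (cost pool remaining) = $3,317.25

COGS = $4,474.75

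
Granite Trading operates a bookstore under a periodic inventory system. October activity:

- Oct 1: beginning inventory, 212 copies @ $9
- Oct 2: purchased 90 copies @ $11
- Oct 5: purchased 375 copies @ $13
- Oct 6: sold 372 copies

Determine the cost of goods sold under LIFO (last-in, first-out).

COGS = $4,836

Oct 6, 372 sold [LIFO — newest first]: 372 @ $13 = $4,836
Ending inventory: 212 @ $9 + 90 @ $11 + 3 @ $13 = $2,937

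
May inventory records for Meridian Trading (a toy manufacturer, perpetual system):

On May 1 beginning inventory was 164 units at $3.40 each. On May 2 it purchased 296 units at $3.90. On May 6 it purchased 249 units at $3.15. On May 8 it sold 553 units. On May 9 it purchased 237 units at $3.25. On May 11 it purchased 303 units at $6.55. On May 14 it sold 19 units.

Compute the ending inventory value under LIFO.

May 8, 553 sold [LIFO — newest first]: 249 @ $3.15 + 296 @ $3.90 + 8 @ $3.40 = $1,965.95
May 14, 19 sold [LIFO — newest first]: 19 @ $6.55 = $124.45
Total COGS = $1,965.95 + $124.45 = $2,090.40
Ending inventory: 156 @ $3.40 + 237 @ $3.25 + 284 @ $6.55 = $3,160.85
Check: goods available $5,251.25 = COGS $2,090.40 + ending $3,160.85

Ending inventory = $3,160.85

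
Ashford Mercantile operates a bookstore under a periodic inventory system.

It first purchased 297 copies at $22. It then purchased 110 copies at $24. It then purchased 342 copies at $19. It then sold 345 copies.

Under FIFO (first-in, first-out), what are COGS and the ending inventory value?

Sale 1 (345) [FIFO — oldest first]: 297 @ $22 + 48 @ $24 = $7,686
Ending inventory: 62 @ $24 + 342 @ $19 = $7,986

COGS = $7,686; ending inventory = $7,986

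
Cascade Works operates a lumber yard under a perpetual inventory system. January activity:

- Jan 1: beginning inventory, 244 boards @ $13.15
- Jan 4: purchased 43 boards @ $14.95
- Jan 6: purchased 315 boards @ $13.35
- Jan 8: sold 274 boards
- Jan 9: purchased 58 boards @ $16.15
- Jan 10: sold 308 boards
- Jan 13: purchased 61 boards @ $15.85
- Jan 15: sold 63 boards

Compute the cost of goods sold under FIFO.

Jan 8, 274 sold [FIFO — oldest first]: 244 @ $13.15 + 30 @ $14.95 = $3,657.10
Jan 10, 308 sold [FIFO — oldest first]: 13 @ $14.95 + 295 @ $13.35 = $4,132.60
Jan 15, 63 sold [FIFO — oldest first]: 20 @ $13.35 + 43 @ $16.15 = $961.45
Total COGS = $3,657.10 + $4,132.60 + $961.45 = $8,751.15
Ending inventory: 15 @ $16.15 + 61 @ $15.85 = $1,209.10
Check: goods available $9,960.25 = COGS $8,751.15 + ending $1,209.10

COGS = $8,751.15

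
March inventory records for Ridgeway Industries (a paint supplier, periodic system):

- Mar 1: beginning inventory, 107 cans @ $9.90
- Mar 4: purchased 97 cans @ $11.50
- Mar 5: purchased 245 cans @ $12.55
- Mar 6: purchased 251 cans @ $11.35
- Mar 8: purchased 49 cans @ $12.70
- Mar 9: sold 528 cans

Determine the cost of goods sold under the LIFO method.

COGS = $6,332.55

Mar 9, 528 sold [LIFO — newest first]: 49 @ $12.70 + 251 @ $11.35 + 228 @ $12.55 = $6,332.55
Ending inventory: 107 @ $9.90 + 97 @ $11.50 + 17 @ $12.55 = $2,388.15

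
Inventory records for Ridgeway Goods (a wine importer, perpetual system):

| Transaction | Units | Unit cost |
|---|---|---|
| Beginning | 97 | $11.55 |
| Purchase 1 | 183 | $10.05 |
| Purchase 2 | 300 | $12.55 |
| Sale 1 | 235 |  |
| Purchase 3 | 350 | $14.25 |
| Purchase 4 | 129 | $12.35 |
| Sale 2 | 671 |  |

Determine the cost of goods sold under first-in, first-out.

COGS = $11,370.00

Sale 1 (235) [FIFO — oldest first]: 97 @ $11.55 + 138 @ $10.05 = $2,507.25
Sale 2 (671) [FIFO — oldest first]: 45 @ $10.05 + 300 @ $12.55 + 326 @ $14.25 = $8,862.75
Total COGS = $2,507.25 + $8,862.75 = $11,370.00
Ending inventory: 24 @ $14.25 + 129 @ $12.35 = $1,935.15
Check: goods available $13,305.15 = COGS $11,370.00 + ending $1,935.15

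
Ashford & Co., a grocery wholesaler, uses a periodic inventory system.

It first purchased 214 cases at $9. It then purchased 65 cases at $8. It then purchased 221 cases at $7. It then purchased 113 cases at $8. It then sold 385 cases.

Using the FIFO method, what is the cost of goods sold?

COGS = $3,188

Sale 1 (385) [FIFO — oldest first]: 214 @ $9 + 65 @ $8 + 106 @ $7 = $3,188
Ending inventory: 115 @ $7 + 113 @ $8 = $1,709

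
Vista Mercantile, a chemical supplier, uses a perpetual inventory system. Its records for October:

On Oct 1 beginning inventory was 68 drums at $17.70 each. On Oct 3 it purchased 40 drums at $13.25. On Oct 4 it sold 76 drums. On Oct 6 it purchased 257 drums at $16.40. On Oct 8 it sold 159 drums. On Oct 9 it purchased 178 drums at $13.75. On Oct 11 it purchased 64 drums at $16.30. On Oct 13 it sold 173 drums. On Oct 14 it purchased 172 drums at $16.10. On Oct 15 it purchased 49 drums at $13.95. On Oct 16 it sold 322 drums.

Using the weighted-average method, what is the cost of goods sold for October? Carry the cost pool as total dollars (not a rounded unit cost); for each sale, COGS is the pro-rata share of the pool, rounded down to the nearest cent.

COGS = $11,385.00

After Oct 1: 68 on hand, pool $1,203.60 (≈ $17.7000 each)
After Oct 3: 108 on hand, pool $1,733.60 (≈ $16.0519 each)
Oct 4, sell 76: 76/108 × $1,733.60 → $1,219.94
After Oct 6: 289 on hand, pool $4,728.46 (≈ $16.3615 each)
Oct 8, sell 159: 159/289 × $4,728.46 → $2,601.47
After Oct 9: 308 on hand, pool $4,574.49 (≈ $14.8522 each)
After Oct 11: 372 on hand, pool $5,617.69 (≈ $15.1013 each)
Oct 13, sell 173: 173/372 × $5,617.69 → $2,612.52
After Oct 14: 371 on hand, pool $5,774.37 (≈ $15.5643 each)
After Oct 15: 420 on hand, pool $6,457.92 (≈ $15.3760 each)
Oct 16, sell 322: 322/420 × $6,457.92 → $4,951.07
Total COGS = $1,219.94 + $2,601.47 + $2,612.52 + $4,951.07 = $11,385.00
Ending inventory (cost pool remaining) = $1,506.85
Check: goods available $12,891.85 = COGS $11,385.00 + ending $1,506.85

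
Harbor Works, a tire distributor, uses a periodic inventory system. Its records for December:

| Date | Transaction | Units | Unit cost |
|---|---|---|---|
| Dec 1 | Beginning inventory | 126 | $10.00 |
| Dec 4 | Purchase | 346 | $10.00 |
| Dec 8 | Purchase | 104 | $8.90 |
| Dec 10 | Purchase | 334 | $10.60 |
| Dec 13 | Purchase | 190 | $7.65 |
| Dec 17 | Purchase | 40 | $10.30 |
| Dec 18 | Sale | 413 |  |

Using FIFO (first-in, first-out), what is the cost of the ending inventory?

Ending inventory = $6,921.50

Dec 18, 413 sold [FIFO — oldest first]: 126 @ $10.00 + 287 @ $10.00 = $4,130.00
Ending inventory: 59 @ $10.00 + 104 @ $8.90 + 334 @ $10.60 + 190 @ $7.65 + 40 @ $10.30 = $6,921.50
Check: goods available $11,051.50 = COGS $4,130.00 + ending $6,921.50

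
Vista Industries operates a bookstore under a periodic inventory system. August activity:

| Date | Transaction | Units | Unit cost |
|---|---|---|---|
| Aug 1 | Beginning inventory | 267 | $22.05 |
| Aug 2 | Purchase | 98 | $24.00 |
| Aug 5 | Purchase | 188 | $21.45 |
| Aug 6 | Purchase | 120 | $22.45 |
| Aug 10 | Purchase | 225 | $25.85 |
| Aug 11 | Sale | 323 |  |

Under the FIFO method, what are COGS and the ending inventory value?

COGS = $7,231.35; ending inventory = $13,550.85

Aug 11, 323 sold [FIFO — oldest first]: 267 @ $22.05 + 56 @ $24.00 = $7,231.35
Ending inventory: 42 @ $24.00 + 188 @ $21.45 + 120 @ $22.45 + 225 @ $25.85 = $13,550.85
Check: goods available $20,782.20 = COGS $7,231.35 + ending $13,550.85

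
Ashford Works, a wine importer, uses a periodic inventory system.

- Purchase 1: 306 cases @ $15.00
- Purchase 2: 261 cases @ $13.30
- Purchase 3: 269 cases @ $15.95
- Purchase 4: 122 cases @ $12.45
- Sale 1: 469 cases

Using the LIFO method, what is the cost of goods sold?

COGS = $6,846.85

Sale 1 (469) [LIFO — newest first]: 122 @ $12.45 + 269 @ $15.95 + 78 @ $13.30 = $6,846.85
Ending inventory: 306 @ $15.00 + 183 @ $13.30 = $7,023.90
Check: goods available $13,870.75 = COGS $6,846.85 + ending $7,023.90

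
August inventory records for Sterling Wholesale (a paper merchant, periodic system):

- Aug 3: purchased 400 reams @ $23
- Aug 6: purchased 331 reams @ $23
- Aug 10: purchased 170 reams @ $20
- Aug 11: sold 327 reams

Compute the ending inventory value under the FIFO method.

Aug 11, 327 sold [FIFO — oldest first]: 327 @ $23 = $7,521
Ending inventory: 73 @ $23 + 331 @ $23 + 170 @ $20 = $12,692
Check: goods available $20,213 = COGS $7,521 + ending $12,692

Ending inventory = $12,692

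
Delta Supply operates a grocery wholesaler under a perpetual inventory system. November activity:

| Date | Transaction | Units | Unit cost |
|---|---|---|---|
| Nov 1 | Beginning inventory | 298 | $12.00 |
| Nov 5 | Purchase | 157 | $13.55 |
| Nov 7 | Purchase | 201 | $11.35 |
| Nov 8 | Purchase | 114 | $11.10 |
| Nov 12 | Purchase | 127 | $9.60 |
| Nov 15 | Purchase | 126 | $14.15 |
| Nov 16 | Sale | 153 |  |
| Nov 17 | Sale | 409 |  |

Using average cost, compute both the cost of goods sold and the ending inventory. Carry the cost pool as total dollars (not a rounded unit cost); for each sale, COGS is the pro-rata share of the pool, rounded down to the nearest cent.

COGS = $6,730.92; ending inventory = $5,521.28

After Nov 1: 298 on hand, pool $3,576.00 (≈ $12.0000 each)
After Nov 5: 455 on hand, pool $5,703.35 (≈ $12.5348 each)
After Nov 7: 656 on hand, pool $7,984.70 (≈ $12.1718 each)
After Nov 8: 770 on hand, pool $9,250.10 (≈ $12.0131 each)
After Nov 12: 897 on hand, pool $10,469.30 (≈ $11.6715 each)
After Nov 15: 1023 on hand, pool $12,252.20 (≈ $11.9767 each)
Nov 16, sell 153: 153/1023 × $12,252.20 → $1,832.44
Nov 17, sell 409: 409/870 × $10,419.76 → $4,898.48
Total COGS = $1,832.44 + $4,898.48 = $6,730.92
Ending inventory (cost pool remaining) = $5,521.28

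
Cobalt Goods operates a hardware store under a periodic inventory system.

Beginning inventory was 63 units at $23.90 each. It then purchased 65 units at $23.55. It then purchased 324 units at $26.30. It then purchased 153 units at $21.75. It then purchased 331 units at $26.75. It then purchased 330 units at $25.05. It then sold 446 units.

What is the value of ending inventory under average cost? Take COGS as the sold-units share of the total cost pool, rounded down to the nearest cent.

Sale 1, sell 446: 446/1266 × $32,006.15 → $11,275.46
Ending inventory (cost pool remaining) = $20,730.69

Ending inventory = $20,730.69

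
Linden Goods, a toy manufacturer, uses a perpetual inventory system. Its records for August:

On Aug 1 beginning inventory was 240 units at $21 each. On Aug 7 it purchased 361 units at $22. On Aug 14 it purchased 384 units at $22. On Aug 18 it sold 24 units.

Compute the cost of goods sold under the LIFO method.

COGS = $528

Aug 18, 24 sold [LIFO — newest first]: 24 @ $22 = $528
Ending inventory: 240 @ $21 + 361 @ $22 + 360 @ $22 = $20,902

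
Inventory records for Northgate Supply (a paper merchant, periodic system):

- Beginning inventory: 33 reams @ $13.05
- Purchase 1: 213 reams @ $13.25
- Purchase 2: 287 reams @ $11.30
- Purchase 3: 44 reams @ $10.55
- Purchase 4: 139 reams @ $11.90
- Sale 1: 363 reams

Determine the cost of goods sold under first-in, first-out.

Sale 1 (363) [FIFO — oldest first]: 33 @ $13.05 + 213 @ $13.25 + 117 @ $11.30 = $4,575.00
Ending inventory: 170 @ $11.30 + 44 @ $10.55 + 139 @ $11.90 = $4,039.30

COGS = $4,575.00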